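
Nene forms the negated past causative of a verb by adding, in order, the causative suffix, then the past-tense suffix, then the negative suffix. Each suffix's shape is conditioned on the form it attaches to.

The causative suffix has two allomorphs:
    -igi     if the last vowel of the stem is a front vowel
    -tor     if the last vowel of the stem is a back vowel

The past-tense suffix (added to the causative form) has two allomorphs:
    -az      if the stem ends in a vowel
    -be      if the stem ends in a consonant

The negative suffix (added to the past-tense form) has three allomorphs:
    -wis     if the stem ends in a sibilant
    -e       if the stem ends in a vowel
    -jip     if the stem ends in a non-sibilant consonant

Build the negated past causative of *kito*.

Since the last vowel of *kito* is /o/ (a back vowel), it takes -tor, giving *kitotor*.
The causative form *kitotor* — final sound /r/ (a consonant) → -be → *kitotorbe*.
The past-tense form *kitotorbe*: final sound = /e/, a vowel → -e → *kitotorbee*.

kitotorbee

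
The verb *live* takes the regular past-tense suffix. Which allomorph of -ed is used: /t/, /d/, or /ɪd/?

The stem *live* ends in a voiced sound other than /d/.
The -ed suffix is realized as /ɪd/ after /t, d/; as /t/ after other voiceless consonants; and as /d/ after other voiced sounds.
So -ed on *live* is pronounced /d/.

/d/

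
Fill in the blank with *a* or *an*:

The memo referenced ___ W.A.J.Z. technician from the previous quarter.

a

The indefinite article is chosen by the initial *sound* of the following word, not its spelling.
The initialism *W.A.J.Z.* is read letter by letter; the first letter, W, is pronounced /ˈdʌbəl.juː/, which begins with a consonant sound.
So the article is *a*: The memo referenced a W.A.J.Z. technician from the previous quarter.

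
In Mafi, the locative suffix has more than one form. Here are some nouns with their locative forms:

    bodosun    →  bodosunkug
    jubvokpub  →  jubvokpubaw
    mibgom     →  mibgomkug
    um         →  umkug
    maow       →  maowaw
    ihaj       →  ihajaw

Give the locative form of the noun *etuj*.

etujaw

The suffix is conditioned by the final consonant: -kug when the stem ends in a nasal (*bodosun*, *mibgom*, *um*); -aw when the stem ends in a non-nasal consonant (*jubvokpub*, *maow*, *ihaj*).
Since the final consonant of *etuj* is /j/ (non-nasal), it takes -aw, giving *etujaw*.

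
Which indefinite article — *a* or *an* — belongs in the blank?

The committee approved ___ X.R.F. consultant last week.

The indefinite article is chosen by the initial *sound* of the following word, not its spelling.
The initialism *X.R.F.* is read letter by letter; the first letter, X, is pronounced /ɛks/, which begins with a vowel sound.
So the article is *an*: The committee approved an X.R.F. consultant last week.

an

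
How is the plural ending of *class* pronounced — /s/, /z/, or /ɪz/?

/ɪz/

The stem *class* ends in a sibilant (/s, z, ʃ, ʒ, tʃ, dʒ/).
The plural suffix surfaces as /ɪz/ after sibilants, /s/ after other voiceless consonants, and /z/ after other voiced sounds.
So the plural -s on *class* is pronounced /ɪz/.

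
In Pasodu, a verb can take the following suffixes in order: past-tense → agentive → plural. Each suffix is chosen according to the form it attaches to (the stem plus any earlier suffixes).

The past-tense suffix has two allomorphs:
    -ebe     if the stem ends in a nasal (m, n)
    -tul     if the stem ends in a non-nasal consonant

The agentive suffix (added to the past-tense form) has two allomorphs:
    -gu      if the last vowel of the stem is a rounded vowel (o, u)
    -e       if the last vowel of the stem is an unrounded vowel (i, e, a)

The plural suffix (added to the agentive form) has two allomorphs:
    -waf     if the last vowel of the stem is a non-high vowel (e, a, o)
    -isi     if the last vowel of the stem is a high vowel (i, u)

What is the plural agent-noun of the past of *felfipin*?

felfipinebeewaf

The final consonant of *felfipin* is /n/, which is a nasal, so the past-tense suffix is -ebe, giving *felfipinebe*.
The past-tense form *felfipinebe* — last vowel /e/ (an unrounded vowel) → -e → *felfipinebee*.
The last vowel of the agentive form *felfipinebee* is /e/, which is a non-high vowel, so the plural suffix is -waf, giving *felfipinebeewaf*.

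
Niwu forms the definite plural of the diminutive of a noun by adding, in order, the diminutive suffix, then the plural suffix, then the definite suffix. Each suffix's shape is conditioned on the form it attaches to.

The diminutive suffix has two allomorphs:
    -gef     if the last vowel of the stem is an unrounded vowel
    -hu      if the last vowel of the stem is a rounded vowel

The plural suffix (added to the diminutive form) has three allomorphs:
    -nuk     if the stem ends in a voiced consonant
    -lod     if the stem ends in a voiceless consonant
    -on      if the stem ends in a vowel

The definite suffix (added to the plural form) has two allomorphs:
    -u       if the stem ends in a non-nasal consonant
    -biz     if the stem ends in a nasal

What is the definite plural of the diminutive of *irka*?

irkageflodu

The last vowel of *irka* is /a/, which is an unrounded vowel, so the diminutive suffix is -gef, giving *irkagef*.
The final sound of the diminutive form *irkagef* is /f/, which is a voiceless consonant, so the plural suffix is -lod, giving *irkageflod*.
The final consonant of the plural form *irkageflod* is /d/, which is non-nasal, so the definite suffix is -u, giving *irkageflodu*.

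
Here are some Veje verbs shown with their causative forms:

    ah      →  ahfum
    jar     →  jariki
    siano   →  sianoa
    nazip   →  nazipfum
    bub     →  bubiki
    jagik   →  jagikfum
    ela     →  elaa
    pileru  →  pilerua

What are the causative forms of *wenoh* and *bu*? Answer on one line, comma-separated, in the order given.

Looking at the final sound of each stem: -fum when the stem ends in a voiceless consonant (*ah*, *nazip*, *jagik*); -iki when the stem ends in a voiced consonant (*jar*, *bub*); -a when the stem ends in a vowel (*siano*, *ela*, *pileru*).
The final sound of *wenoh* is /h/, which is a voiceless consonant, so the suffix is -fum, giving *wenohfum*.
Since the final sound of *bu* is /u/ (a vowel), it takes -a, giving *bua*.

wenohfum, bua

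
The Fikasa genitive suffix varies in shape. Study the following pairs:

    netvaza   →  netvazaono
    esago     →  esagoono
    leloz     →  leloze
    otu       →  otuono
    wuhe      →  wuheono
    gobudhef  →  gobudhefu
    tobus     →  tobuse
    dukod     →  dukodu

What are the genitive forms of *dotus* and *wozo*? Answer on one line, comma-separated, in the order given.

dotuse, wozoono

Looking at the final sound of each stem: -e when the stem ends in a sibilant (*leloz*, *tobus*); -u when the stem ends in a non-sibilant consonant (*gobudhef*, *dukod*); -ono when the stem ends in a vowel (*netvaza*, *esago*, *otu*, *wuhe*).
*dotus* — final sound /s/ (a sibilant) → -e → *dotuse*.
*wozo* — final sound /o/ (a vowel) → -ono → *wozoono*.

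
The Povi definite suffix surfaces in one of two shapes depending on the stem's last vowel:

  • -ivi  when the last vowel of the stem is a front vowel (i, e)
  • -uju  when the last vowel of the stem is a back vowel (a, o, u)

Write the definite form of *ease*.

easeivi

The last vowel of *ease* is /e/, which is a front vowel, so the suffix is -ivi, giving *easeivi*.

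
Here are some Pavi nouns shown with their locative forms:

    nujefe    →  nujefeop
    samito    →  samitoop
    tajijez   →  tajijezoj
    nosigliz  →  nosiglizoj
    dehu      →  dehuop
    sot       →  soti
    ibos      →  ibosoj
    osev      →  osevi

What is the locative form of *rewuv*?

The suffix is conditioned by the final sound: -oj when the stem ends in a sibilant (*tajijez*, *nosigliz*, *ibos*); -i when the stem ends in a non-sibilant consonant (*sot*, *osev*); -op when the stem ends in a vowel (*nujefe*, *samito*, *dehu*).
*rewuv* — final sound /v/ (a non-sibilant consonant) → -i → *rewuvi*.

rewuvi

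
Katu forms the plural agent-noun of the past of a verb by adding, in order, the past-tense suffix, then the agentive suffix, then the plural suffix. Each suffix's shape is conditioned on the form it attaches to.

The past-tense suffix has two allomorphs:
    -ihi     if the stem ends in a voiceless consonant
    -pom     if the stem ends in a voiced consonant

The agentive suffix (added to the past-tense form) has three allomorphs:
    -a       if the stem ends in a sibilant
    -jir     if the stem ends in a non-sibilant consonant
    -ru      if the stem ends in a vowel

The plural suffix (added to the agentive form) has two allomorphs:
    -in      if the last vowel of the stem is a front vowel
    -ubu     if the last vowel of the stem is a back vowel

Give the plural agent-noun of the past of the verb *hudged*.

hudgedpomjirin

The final consonant of *hudged* is /d/, which is voiced, so the past-tense suffix is -pom, giving *hudgedpom*.
The final sound of the past-tense form *hudgedpom* is /m/, which is a non-sibilant consonant, so the agentive suffix is -jir, giving *hudgedpomjir*.
Since the last vowel of the agentive form *hudgedpomjir* is /i/ (a front vowel), it takes -in, giving *hudgedpomjirin*.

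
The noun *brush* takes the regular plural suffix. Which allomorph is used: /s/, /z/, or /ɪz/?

The stem *brush* ends in a sibilant (/s, z, ʃ, ʒ, tʃ, dʒ/).
The plural suffix surfaces as /ɪz/ after sibilants, /s/ after other voiceless consonants, and /z/ after other voiced sounds.
So the plural -s on *brush* is pronounced /ɪz/.

/ɪz/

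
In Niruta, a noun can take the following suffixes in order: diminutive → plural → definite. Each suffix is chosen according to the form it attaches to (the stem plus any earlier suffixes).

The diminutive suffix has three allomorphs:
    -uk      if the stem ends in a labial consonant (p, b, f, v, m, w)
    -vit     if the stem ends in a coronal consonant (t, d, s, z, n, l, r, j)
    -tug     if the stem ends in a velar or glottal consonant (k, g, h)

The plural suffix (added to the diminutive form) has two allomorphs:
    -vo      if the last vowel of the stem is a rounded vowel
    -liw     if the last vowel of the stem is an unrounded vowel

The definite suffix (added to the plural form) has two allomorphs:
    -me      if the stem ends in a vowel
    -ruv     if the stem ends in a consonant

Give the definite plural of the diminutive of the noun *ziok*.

The final consonant of *ziok* is /k/, which is velar/glottal, so the diminutive suffix is -tug, giving *zioktug*.
The last vowel of the diminutive form *zioktug* is /u/, which is a rounded vowel, so the plural suffix is -vo, giving *zioktugvo*.
The final sound of the plural form *zioktugvo* is /o/, which is a vowel, so the definite suffix is -me, giving *zioktugvome*.

zioktugvome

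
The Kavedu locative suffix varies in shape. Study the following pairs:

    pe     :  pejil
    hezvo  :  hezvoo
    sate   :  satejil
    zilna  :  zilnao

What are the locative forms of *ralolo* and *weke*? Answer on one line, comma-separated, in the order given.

raloloo, wekejil

The alternation tracks the last vowel of the stem — -jil when the last vowel of the stem is a front vowel (*pe*, *sate*); -o when the last vowel of the stem is a back vowel (*hezvo*, *zilna*).
*ralolo* — last vowel /o/ (a back vowel) → -o → *raloloo*.
*weke* — last vowel /e/ (a front vowel) → -jil → *wekejil*.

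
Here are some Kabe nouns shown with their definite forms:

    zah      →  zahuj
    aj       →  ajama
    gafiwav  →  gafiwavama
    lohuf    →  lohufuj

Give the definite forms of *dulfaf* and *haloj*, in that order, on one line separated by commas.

dulfafuj, halojama

The suffix is conditioned by the final consonant: -uj when the stem ends in a voiceless consonant (*zah*, *lohuf*); -ama when the stem ends in a voiced consonant (*aj*, *gafiwav*).
Since the final consonant of *dulfaf* is /f/ (voiceless), it takes -uj, giving *dulfafuj*.
*haloj* — final consonant /j/ (voiced) → -ama → *halojama*.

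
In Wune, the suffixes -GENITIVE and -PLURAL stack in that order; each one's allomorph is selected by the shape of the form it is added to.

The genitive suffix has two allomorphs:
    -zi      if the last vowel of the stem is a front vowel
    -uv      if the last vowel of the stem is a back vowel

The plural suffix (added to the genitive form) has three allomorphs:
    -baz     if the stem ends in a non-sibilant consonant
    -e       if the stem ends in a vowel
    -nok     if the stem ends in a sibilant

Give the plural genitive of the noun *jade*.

*jade*: last vowel = /e/, a front vowel → -zi → *jadezi*.
Since the final sound of the genitive form *jadezi* is /i/ (a vowel), it takes -e, giving *jadezie*.

jadezie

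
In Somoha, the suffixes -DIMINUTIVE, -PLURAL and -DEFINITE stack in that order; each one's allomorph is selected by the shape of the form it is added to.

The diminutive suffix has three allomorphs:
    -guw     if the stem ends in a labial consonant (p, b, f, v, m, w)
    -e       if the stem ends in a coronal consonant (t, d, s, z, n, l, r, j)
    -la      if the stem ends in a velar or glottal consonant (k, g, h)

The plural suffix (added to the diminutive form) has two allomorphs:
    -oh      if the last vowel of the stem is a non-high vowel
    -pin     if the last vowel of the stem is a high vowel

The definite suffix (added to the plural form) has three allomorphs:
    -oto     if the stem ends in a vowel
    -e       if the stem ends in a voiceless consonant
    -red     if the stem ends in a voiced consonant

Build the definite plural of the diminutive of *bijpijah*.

bijpijahlaohe

Since the final consonant of *bijpijah* is /h/ (velar/glottal), it takes -la, giving *bijpijahla*.
The diminutive form *bijpijahla*: last vowel = /a/, a non-high vowel → -oh → *bijpijahlaoh*.
The plural form *bijpijahlaoh*: final sound = /h/, a voiceless consonant → -e → *bijpijahlaohe*.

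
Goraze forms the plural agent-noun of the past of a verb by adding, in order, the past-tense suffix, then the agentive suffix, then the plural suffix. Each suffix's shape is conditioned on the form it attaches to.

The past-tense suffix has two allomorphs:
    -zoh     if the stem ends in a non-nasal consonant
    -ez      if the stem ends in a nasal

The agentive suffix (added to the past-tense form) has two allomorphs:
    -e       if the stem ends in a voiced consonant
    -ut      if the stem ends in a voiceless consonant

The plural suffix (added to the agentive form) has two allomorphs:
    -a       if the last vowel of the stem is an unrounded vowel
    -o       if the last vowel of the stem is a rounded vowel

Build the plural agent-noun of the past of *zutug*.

*zutug* — final consonant /g/ (non-nasal) → -zoh → *zutugzoh*.
Since the final consonant of the past-tense form *zutugzoh* is /h/ (voiceless), it takes -ut, giving *zutugzohut*.
The last vowel of the agentive form *zutugzohut* is /u/, which is a rounded vowel, so the plural suffix is -o, giving *zutugzohuto*.

zutugzohuto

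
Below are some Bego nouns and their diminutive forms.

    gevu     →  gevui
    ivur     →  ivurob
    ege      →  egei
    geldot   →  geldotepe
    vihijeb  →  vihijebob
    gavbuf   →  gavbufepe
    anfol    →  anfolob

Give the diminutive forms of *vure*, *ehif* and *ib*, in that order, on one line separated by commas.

The alternation tracks the final sound of the stem — -epe when the stem ends in a voiceless consonant (*geldot*, *gavbuf*); -ob when the stem ends in a voiced consonant (*ivur*, *vihijeb*, *anfol*); -i when the stem ends in a vowel (*gevu*, *ege*).
*vure* — final sound /e/ (a vowel) → -i → *vurei*.
*ehif*: final sound = /f/, a voiceless consonant → -epe → *ehifepe*.
Since the final sound of *ib* is /b/ (a voiced consonant), it takes -ob, giving *ibob*.

vurei, ehifepe, ibob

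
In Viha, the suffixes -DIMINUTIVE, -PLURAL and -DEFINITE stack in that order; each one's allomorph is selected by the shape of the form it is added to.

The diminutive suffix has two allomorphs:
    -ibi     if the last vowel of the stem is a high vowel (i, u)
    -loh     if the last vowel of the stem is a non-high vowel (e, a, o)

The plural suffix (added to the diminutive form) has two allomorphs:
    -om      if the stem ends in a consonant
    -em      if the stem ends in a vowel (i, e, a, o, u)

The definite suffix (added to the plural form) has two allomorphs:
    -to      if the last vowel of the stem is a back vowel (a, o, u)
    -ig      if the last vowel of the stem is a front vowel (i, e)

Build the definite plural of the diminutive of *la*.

lalohomto

*la* — last vowel /a/ (a non-high vowel) → -loh → *laloh*.
The diminutive form *laloh*: final sound = /h/, a consonant → -om → *lalohom*.
Since the last vowel of the plural form *lalohom* is /o/ (a back vowel), it takes -to, giving *lalohomto*.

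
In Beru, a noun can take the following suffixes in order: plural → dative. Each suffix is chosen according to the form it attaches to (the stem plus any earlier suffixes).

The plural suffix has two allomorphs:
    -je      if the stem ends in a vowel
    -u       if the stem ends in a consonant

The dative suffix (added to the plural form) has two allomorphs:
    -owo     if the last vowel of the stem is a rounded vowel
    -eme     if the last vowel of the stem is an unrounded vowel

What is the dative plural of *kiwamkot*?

kiwamkotuowo

*kiwamkot*: final sound = /t/, a consonant → -u → *kiwamkotu*.
The plural form *kiwamkotu* — last vowel /u/ (a rounded vowel) → -owo → *kiwamkotuowo*.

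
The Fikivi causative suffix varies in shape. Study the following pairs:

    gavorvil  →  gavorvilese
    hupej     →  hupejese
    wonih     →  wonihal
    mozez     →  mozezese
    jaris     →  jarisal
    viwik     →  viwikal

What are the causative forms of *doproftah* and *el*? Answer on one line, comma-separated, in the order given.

The suffix is conditioned by the final consonant: -al when the stem ends in a voiceless consonant (*wonih*, *jaris*, *viwik*); -ese when the stem ends in a voiced consonant (*gavorvil*, *hupej*, *mozez*).
The final consonant of *doproftah* is /h/, which is voiceless, so the suffix is -al, giving *doproftahal*.
*el* — final consonant /l/ (voiced) → -ese → *elese*.

doproftahal, elese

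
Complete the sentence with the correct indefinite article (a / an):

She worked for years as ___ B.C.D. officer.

a

The indefinite article is chosen by the initial *sound* of the following word, not its spelling.
The initialism *B.C.D.* is read letter by letter; the first letter, B, is pronounced /biː/, which begins with a consonant sound.
So the article is *a*: She worked for years as a B.C.D. officer.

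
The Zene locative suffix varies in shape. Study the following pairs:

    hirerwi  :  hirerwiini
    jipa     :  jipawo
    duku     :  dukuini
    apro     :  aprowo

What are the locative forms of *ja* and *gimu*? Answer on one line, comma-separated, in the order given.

The pattern is height harmony: -ini when the last vowel of the stem is a high vowel (*hirerwi*, *duku*); -wo when the last vowel of the stem is a non-high vowel (*jipa*, *apro*).
Since the last vowel of *ja* is /a/ (a non-high vowel), it takes -wo, giving *jawo*.
Since the last vowel of *gimu* is /u/ (a high vowel), it takes -ini, giving *gimuini*.

jawo, gimuini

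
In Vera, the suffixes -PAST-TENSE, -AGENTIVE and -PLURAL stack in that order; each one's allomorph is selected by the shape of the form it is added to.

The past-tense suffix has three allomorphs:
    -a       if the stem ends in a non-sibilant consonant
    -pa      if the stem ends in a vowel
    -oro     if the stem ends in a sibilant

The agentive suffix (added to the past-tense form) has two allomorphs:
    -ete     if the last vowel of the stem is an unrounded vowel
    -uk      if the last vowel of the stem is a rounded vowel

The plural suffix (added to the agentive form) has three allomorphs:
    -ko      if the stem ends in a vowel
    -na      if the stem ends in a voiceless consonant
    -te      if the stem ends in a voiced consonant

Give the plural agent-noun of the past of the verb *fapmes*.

The final sound of *fapmes* is /s/, which is a sibilant, so the past-tense suffix is -oro, giving *fapmesoro*.
The past-tense form *fapmesoro* — last vowel /o/ (a rounded vowel) → -uk → *fapmesorouk*.
The agentive form *fapmesorouk* — final sound /k/ (a voiceless consonant) → -na → *fapmesoroukna*.

fapmesoroukna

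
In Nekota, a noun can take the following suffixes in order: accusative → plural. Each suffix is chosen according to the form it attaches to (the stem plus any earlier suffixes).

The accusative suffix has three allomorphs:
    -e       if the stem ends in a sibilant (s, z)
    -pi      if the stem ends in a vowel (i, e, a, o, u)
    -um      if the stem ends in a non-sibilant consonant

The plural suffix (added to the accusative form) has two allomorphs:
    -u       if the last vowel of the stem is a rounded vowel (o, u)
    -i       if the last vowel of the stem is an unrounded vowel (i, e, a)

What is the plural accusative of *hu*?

*hu*: final sound = /u/, a vowel → -pi → *hupi*.
Since the last vowel of the accusative form *hupi* is /i/ (an unrounded vowel), it takes -i, giving *hupii*.

hupii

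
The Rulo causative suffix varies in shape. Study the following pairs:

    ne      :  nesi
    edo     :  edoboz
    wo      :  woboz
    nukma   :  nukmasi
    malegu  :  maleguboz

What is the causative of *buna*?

bunasi

The pattern is rounding harmony: -boz when the last vowel of the stem is a rounded vowel (*edo*, *wo*, *malegu*); -si when the last vowel of the stem is an unrounded vowel (*ne*, *nukma*).
*buna*: last vowel = /a/, an unrounded vowel → -si → *bunasi*.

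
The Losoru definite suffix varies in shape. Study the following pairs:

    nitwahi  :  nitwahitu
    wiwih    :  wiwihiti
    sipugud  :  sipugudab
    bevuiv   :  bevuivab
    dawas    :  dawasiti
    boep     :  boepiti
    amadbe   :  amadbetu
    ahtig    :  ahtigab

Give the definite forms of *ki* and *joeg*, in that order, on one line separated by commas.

kitu, joegab

The alternation tracks the final sound of the stem — -iti when the stem ends in a voiceless consonant (*wiwih*, *dawas*, *boep*); -ab when the stem ends in a voiced consonant (*sipugud*, *bevuiv*, *ahtig*); -tu when the stem ends in a vowel (*nitwahi*, *amadbe*).
Since the final sound of *ki* is /i/ (a vowel), it takes -tu, giving *kitu*.
Since the final sound of *joeg* is /g/ (a voiced consonant), it takes -ab, giving *joegab*.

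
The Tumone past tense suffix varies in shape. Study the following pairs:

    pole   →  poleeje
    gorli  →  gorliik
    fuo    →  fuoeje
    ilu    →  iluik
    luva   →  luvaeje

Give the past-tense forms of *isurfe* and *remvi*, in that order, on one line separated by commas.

isurfeeje, remviik

The alternation tracks the last vowel of the stem — -ik when the last vowel of the stem is a high vowel (*gorli*, *ilu*); -eje when the last vowel of the stem is a non-high vowel (*pole*, *fuo*, *luva*).
*isurfe*: last vowel = /e/, a non-high vowel → -eje → *isurfeeje*.
*remvi* — last vowel /i/ (a high vowel) → -ik → *remviik*.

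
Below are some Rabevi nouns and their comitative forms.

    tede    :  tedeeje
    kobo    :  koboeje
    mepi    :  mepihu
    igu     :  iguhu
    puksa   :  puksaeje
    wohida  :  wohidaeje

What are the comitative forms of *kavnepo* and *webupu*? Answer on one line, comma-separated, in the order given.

The pattern is height harmony: -hu when the last vowel of the stem is a high vowel (*mepi*, *igu*); -eje when the last vowel of the stem is a non-high vowel (*tede*, *kobo*, *puksa*, *wohida*).
The last vowel of *kavnepo* is /o/, which is a non-high vowel, so the suffix is -eje, giving *kavnepoeje*.
The last vowel of *webupu* is /u/, which is a high vowel, so the suffix is -hu, giving *webupuhu*.

kavnepoeje, webupuhu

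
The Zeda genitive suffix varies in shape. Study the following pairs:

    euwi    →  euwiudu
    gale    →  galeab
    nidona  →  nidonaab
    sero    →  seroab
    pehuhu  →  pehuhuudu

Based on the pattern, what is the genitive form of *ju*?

The suffix is conditioned by the last vowel: -udu when the last vowel of the stem is a high vowel (*euwi*, *pehuhu*); -ab when the last vowel of the stem is a non-high vowel (*gale*, *nidona*, *sero*).
*ju* — last vowel /u/ (a high vowel) → -udu → *juudu*.

juudu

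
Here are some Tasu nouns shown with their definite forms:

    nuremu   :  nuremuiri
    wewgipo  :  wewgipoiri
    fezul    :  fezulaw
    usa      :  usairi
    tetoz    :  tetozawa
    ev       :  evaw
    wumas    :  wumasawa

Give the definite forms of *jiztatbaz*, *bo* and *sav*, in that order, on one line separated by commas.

jiztatbazawa, boiri, savaw

The alternation tracks the final sound of the stem — -awa when the stem ends in a sibilant (*tetoz*, *wumas*); -aw when the stem ends in a non-sibilant consonant (*fezul*, *ev*); -iri when the stem ends in a vowel (*nuremu*, *wewgipo*, *usa*).
*jiztatbaz* — final sound /z/ (a sibilant) → -awa → *jiztatbazawa*.
*bo* — final sound /o/ (a vowel) → -iri → *boiri*.
Since the final sound of *sav* is /v/ (a non-sibilant consonant), it takes -aw, giving *savaw*.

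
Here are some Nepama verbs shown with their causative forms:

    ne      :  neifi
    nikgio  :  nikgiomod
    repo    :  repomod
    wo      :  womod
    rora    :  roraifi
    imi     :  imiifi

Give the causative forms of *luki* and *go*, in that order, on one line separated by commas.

Looking at the last vowel of each stem: -mod when the last vowel of the stem is a rounded vowel (*nikgio*, *repo*, *wo*); -ifi when the last vowel of the stem is an unrounded vowel (*ne*, *rora*, *imi*).
*luki*: last vowel = /i/, an unrounded vowel → -ifi → *lukiifi*.
*go* — last vowel /o/ (a rounded vowel) → -mod → *gomod*.

lukiifi, gomod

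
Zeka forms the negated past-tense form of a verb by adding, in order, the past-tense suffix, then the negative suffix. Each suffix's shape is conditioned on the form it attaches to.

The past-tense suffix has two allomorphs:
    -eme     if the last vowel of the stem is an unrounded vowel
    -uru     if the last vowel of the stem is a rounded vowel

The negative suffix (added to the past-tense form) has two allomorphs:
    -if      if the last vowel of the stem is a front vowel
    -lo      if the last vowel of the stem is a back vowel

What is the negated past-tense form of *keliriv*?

kelirivemeif

*keliriv*: last vowel = /i/, an unrounded vowel → -eme → *keliriveme*.
The past-tense form *keliriveme* — last vowel /e/ (a front vowel) → -if → *kelirivemeif*.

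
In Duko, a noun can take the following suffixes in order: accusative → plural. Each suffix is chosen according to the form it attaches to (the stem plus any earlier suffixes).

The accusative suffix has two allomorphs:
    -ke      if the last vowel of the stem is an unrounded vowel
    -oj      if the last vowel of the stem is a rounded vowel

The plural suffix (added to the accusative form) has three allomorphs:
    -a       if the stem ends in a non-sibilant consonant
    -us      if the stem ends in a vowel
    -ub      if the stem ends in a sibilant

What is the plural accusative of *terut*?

Since the last vowel of *terut* is /u/ (a rounded vowel), it takes -oj, giving *terutoj*.
The accusative form *terutoj* — final sound /j/ (a non-sibilant consonant) → -a → *terutoja*.

terutoja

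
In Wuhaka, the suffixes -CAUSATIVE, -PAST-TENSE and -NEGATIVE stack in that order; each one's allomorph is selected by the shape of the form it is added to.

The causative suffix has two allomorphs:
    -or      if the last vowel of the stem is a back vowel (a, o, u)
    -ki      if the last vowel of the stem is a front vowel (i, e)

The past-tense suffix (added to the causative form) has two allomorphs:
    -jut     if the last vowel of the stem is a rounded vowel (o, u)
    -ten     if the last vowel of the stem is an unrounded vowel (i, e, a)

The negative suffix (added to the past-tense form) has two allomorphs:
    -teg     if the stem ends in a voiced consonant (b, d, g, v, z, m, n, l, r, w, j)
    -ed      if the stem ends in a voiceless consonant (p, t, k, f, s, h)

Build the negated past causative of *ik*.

*ik*: last vowel = /i/, a front vowel → -ki → *ikki*.
The causative form *ikki* — last vowel /i/ (an unrounded vowel) → -ten → *ikkiten*.
The past-tense form *ikkiten* — final consonant /n/ (voiced) → -teg → *ikkitenteg*.

ikkitenteg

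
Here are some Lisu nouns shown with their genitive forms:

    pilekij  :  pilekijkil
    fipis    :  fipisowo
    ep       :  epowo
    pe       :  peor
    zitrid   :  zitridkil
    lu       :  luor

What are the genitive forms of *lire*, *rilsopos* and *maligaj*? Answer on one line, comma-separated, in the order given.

lireor, rilsoposowo, maligajkil

The pattern is voicing of the final sound: -owo when the stem ends in a voiceless consonant (*fipis*, *ep*); -kil when the stem ends in a voiced consonant (*pilekij*, *zitrid*); -or when the stem ends in a vowel (*pe*, *lu*).
Since the final sound of *lire* is /e/ (a vowel), it takes -or, giving *lireor*.
*rilsopos* — final sound /s/ (a voiceless consonant) → -owo → *rilsoposowo*.
Since the final sound of *maligaj* is /j/ (a voiced consonant), it takes -kil, giving *maligajkil*.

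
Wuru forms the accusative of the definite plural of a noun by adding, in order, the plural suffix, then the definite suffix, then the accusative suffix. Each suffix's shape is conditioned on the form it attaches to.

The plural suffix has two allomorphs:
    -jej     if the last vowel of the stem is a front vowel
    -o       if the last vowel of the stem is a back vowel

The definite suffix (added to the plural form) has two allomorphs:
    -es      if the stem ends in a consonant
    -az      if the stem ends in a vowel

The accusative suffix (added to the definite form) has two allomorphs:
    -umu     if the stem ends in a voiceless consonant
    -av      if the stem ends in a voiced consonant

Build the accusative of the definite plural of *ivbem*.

*ivbem*: last vowel = /e/, a front vowel → -jej → *ivbemjej*.
The final sound of the plural form *ivbemjej* is /j/, which is a consonant, so the definite suffix is -es, giving *ivbemjejes*.
The final consonant of the definite form *ivbemjejes* is /s/, which is voiceless, so the accusative suffix is -umu, giving *ivbemjejesumu*.

ivbemjejesumu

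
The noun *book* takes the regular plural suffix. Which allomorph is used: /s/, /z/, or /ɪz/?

The stem *book* ends in a voiceless non-sibilant consonant.
The plural suffix surfaces as /ɪz/ after sibilants, /s/ after other voiceless consonants, and /z/ after other voiced sounds.
So the plural -s on *book* is pronounced /s/.

/s/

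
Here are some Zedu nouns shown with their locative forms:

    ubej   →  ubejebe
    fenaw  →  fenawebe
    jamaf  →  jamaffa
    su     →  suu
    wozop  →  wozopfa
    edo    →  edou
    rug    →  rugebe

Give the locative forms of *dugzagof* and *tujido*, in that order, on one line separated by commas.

Looking at the final sound of each stem: -fa when the stem ends in a voiceless consonant (*jamaf*, *wozop*); -ebe when the stem ends in a voiced consonant (*ubej*, *fenaw*, *rug*); -u when the stem ends in a vowel (*su*, *edo*).
Since the final sound of *dugzagof* is /f/ (a voiceless consonant), it takes -fa, giving *dugzagoffa*.
*tujido*: final sound = /o/, a vowel → -u → *tujidou*.

dugzagoffa, tujidou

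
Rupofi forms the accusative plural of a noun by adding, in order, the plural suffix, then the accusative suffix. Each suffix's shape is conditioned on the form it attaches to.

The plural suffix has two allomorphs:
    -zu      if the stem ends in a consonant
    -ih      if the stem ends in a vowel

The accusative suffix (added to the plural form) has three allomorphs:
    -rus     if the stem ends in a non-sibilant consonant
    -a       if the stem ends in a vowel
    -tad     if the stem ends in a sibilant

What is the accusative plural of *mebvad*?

*mebvad*: final sound = /d/, a consonant → -zu → *mebvadzu*.
The plural form *mebvadzu*: final sound = /u/, a vowel → -a → *mebvadzua*.

mebvadzua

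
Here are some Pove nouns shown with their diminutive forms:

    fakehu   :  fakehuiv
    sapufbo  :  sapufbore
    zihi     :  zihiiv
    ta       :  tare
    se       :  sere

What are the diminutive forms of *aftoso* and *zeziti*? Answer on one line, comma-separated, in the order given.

aftosore, zezitiiv

The alternation tracks the last vowel of the stem — -iv when the last vowel of the stem is a high vowel (*fakehu*, *zihi*); -re when the last vowel of the stem is a non-high vowel (*sapufbo*, *ta*, *se*).
*aftoso*: last vowel = /o/, a non-high vowel → -re → *aftosore*.
*zeziti* — last vowel /i/ (a high vowel) → -iv → *zezitiiv*.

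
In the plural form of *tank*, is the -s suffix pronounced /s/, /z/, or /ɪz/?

The stem *tank* ends in a voiceless non-sibilant consonant.
The plural suffix surfaces as /ɪz/ after sibilants, /s/ after other voiceless consonants, and /z/ after other voiced sounds.
So the plural -s on *tank* is pronounced /s/.

/s/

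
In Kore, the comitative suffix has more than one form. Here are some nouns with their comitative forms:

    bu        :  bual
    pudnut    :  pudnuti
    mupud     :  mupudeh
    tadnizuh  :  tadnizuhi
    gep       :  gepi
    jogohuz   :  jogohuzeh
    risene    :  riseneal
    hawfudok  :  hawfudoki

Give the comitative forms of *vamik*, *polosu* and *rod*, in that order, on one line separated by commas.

vamiki, polosual, rodeh

The suffix is conditioned by the final sound: -i when the stem ends in a voiceless consonant (*pudnut*, *tadnizuh*, *gep*, *hawfudok*); -eh when the stem ends in a voiced consonant (*mupud*, *jogohuz*); -al when the stem ends in a vowel (*bu*, *risene*).
Since the final sound of *vamik* is /k/ (a voiceless consonant), it takes -i, giving *vamiki*.
*polosu* — final sound /u/ (a vowel) → -al → *polosual*.
*rod*: final sound = /d/, a voiced consonant → -eh → *rodeh*.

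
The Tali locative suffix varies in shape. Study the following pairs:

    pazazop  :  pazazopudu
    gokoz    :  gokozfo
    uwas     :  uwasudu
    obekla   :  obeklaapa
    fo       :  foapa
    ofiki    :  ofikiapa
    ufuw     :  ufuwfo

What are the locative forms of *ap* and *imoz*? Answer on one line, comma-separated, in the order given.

apudu, imozfo

The pattern is voicing of the final sound: -udu when the stem ends in a voiceless consonant (*pazazop*, *uwas*); -fo when the stem ends in a voiced consonant (*gokoz*, *ufuw*); -apa when the stem ends in a vowel (*obekla*, *fo*, *ofiki*).
The final sound of *ap* is /p/, which is a voiceless consonant, so the suffix is -udu, giving *apudu*.
*imoz* — final sound /z/ (a voiced consonant) → -fo → *imozfo*.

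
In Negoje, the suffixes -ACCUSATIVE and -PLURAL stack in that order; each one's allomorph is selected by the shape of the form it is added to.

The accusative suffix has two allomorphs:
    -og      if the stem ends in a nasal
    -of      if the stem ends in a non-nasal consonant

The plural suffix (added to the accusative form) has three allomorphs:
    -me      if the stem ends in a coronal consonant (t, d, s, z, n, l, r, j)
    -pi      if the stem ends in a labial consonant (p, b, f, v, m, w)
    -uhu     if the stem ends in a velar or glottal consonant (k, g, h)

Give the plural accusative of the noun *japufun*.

*japufun*: final consonant = /n/, a nasal → -og → *japufunog*.
The accusative form *japufunog*: final consonant = /g/, velar/glottal → -uhu → *japufunoguhu*.

japufunoguhu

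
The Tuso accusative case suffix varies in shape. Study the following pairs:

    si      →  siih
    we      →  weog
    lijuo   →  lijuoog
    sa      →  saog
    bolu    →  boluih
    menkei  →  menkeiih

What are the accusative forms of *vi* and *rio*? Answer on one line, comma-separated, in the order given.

The alternation tracks the last vowel of the stem — -ih when the last vowel of the stem is a high vowel (*si*, *bolu*, *menkei*); -og when the last vowel of the stem is a non-high vowel (*we*, *lijuo*, *sa*).
The last vowel of *vi* is /i/, which is a high vowel, so the suffix is -ih, giving *viih*.
*rio* — last vowel /o/ (a non-high vowel) → -og → *rioog*.

viih, rioog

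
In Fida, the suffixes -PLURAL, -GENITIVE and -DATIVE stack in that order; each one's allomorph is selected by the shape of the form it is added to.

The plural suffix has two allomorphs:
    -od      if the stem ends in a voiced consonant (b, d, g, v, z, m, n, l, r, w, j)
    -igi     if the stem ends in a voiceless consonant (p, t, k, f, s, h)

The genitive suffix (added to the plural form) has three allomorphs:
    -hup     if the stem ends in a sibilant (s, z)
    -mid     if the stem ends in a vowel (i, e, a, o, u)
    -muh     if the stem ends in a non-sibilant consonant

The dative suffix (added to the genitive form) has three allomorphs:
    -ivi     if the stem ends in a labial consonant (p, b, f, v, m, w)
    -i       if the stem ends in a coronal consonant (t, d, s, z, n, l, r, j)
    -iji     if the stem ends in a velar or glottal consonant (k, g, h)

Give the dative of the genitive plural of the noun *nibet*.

*nibet* — final consonant /t/ (voiceless) → -igi → *nibetigi*.
The plural form *nibetigi*: final sound = /i/, a vowel → -mid → *nibetigimid*.
The genitive form *nibetigimid* — final consonant /d/ (coronal) → -i → *nibetigimidi*.

nibetigimidi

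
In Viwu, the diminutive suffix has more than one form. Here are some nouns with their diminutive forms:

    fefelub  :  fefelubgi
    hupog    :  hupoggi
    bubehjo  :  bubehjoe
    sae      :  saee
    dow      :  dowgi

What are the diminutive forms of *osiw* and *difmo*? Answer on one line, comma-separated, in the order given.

The alternation tracks the final sound of the stem — -gi when the stem ends in a consonant (*fefelub*, *hupog*, *dow*); -e when the stem ends in a vowel (*bubehjo*, *sae*).
Since the final sound of *osiw* is /w/ (a consonant), it takes -gi, giving *osiwgi*.
*difmo*: final sound = /o/, a vowel → -e → *difmoe*.

osiwgi, difmoe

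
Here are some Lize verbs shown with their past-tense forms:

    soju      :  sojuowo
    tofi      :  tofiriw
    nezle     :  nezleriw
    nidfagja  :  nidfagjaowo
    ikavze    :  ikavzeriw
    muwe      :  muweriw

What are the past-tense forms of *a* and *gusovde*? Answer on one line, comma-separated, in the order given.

Looking at the last vowel of each stem: -riw when the last vowel of the stem is a front vowel (*tofi*, *nezle*, *ikavze*, *muwe*); -owo when the last vowel of the stem is a back vowel (*soju*, *nidfagja*).
The last vowel of *a* is /a/, which is a back vowel, so the suffix is -owo, giving *aowo*.
The last vowel of *gusovde* is /e/, which is a front vowel, so the suffix is -riw, giving *gusovderiw*.

aowo, gusovderiw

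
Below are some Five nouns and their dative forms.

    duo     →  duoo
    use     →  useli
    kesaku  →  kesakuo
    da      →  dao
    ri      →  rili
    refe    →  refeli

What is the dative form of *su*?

The pattern is front/back vowel harmony: -li when the last vowel of the stem is a front vowel (*use*, *ri*, *refe*); -o when the last vowel of the stem is a back vowel (*duo*, *kesaku*, *da*).
The last vowel of *su* is /u/, which is a back vowel, so the suffix is -o, giving *suo*.

suo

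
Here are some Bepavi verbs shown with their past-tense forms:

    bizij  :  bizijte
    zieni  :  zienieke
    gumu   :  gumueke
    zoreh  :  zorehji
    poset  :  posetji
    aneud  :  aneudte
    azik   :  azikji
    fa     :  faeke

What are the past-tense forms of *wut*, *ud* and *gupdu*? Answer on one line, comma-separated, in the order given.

Looking at the final sound of each stem: -ji when the stem ends in a voiceless consonant (*zoreh*, *poset*, *azik*); -te when the stem ends in a voiced consonant (*bizij*, *aneud*); -eke when the stem ends in a vowel (*zieni*, *gumu*, *fa*).
*wut*: final sound = /t/, a voiceless consonant → -ji → *wutji*.
*ud*: final sound = /d/, a voiced consonant → -te → *udte*.
Since the final sound of *gupdu* is /u/ (a vowel), it takes -eke, giving *gupdueke*.

wutji, udte, gupdueke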